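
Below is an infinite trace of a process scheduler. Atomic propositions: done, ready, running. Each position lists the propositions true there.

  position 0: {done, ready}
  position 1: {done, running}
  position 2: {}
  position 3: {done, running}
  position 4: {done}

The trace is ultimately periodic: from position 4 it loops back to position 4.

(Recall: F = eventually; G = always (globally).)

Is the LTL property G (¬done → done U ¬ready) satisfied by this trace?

¬done → done U ¬ready holds at every position 0..4, and those are all positions ever visited, so G (¬done → done U ¬ready) holds.
Positions where ¬done holds: 2.
Check done U ¬ready at each: 2→ok.

Holds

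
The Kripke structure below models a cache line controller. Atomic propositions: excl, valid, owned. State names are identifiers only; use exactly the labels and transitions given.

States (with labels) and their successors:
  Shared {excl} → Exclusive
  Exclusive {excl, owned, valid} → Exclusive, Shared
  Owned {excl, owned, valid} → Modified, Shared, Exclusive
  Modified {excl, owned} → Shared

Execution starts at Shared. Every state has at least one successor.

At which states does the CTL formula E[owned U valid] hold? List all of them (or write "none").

{Exclusive, Owned}

States satisfying owned: {Exclusive, Owned, Modified}.
States satisfying valid: {Exclusive, Owned}.
States satisfying E[owned U valid]: {Exclusive, Owned}.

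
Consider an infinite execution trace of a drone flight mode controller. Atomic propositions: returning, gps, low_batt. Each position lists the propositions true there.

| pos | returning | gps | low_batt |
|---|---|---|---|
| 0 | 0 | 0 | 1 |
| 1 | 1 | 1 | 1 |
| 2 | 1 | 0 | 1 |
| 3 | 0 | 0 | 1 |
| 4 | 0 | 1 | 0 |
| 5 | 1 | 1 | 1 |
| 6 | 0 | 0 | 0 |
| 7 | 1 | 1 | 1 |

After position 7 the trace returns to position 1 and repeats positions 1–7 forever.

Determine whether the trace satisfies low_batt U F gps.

Walking from position 0: F gps first holds at position 0, and low_batt holds at every earlier position along the way, so low_batt U F gps holds.

Holds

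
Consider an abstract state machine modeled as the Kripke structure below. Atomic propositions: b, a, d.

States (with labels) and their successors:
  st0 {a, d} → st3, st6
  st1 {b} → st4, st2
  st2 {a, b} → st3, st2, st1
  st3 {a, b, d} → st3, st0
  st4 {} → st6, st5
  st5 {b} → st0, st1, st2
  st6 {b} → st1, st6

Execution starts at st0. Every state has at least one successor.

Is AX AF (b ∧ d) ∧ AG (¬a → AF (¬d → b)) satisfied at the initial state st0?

No

States satisfying AF (b ∧ d): {st3}.
States satisfying AX AF (b ∧ d): ∅.
States satisfying ¬a → AF (¬d → b): {st0, st1, st2, st3, st4, st5, st6}.
States satisfying AG (¬a → AF (¬d → b)): {st0, st1, st2, st3, st4, st5, st6}.
States satisfying AX AF (b ∧ d) ∧ AG (¬a → AF (¬d → b)): ∅.
st0 ∉ Sat(AX AF (b ∧ d) ∧ AG (¬a → AF (¬d → b))).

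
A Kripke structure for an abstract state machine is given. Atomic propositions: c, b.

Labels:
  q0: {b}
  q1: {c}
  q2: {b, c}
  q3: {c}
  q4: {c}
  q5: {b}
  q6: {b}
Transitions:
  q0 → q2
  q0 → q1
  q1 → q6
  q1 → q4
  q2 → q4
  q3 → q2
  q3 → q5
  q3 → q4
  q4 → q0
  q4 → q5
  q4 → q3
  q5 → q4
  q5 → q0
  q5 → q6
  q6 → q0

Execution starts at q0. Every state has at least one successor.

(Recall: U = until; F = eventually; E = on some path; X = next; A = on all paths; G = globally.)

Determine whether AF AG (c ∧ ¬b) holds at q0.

States satisfying AG (c ∧ ¬b): ∅.
States satisfying AF AG (c ∧ ¬b): ∅.
There is a path from q0 along which AG (c ∧ ¬b) never holds.
q0 ∉ Sat(AF AG (c ∧ ¬b)).

Violated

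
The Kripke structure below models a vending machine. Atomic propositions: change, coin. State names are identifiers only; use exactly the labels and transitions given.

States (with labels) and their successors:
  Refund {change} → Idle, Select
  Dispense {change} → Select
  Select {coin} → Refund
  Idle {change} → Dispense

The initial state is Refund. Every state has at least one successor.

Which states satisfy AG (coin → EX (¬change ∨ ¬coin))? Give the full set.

States satisfying coin → EX (¬change ∨ ¬coin): {Refund, Dispense, Select, Idle}.
States satisfying AG (coin → EX (¬change ∨ ¬coin)): {Refund, Dispense, Select, Idle}.

{Refund, Dispense, Select, Idle}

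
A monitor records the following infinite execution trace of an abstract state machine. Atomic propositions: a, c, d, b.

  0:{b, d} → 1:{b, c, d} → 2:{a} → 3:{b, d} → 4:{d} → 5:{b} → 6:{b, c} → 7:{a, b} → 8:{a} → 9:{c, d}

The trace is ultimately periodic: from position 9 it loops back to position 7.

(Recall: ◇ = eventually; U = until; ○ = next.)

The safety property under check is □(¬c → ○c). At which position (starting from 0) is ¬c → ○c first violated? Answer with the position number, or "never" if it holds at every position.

Check ¬c → ○c at each position in order: 0 ✓, 1 ✓.
At position 2 the labels are {a} and the next position 3 has {b, d}, so ¬c → ○c is false there. This is the first violation.

2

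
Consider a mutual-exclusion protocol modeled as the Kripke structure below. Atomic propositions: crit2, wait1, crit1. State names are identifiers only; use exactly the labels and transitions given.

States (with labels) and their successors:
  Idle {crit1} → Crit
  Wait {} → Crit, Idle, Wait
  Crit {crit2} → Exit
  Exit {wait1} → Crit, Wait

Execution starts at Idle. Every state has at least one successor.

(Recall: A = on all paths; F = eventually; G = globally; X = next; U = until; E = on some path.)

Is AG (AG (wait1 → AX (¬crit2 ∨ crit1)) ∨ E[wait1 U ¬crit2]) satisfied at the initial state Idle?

No

States satisfying AG (AG (wait1 → AX (¬crit2 ∨ crit1)) ∨ E[wait1 U ¬crit2]): ∅.
Crit is reachable from Idle and violates AG (wait1 → AX (¬crit2 ∨ crit1)) ∨ E[wait1 U ¬crit2], so AG fails at Idle.
Idle ∉ Sat(AG (AG (wait1 → AX (¬crit2 ∨ crit1)) ∨ E[wait1 U ¬crit2])).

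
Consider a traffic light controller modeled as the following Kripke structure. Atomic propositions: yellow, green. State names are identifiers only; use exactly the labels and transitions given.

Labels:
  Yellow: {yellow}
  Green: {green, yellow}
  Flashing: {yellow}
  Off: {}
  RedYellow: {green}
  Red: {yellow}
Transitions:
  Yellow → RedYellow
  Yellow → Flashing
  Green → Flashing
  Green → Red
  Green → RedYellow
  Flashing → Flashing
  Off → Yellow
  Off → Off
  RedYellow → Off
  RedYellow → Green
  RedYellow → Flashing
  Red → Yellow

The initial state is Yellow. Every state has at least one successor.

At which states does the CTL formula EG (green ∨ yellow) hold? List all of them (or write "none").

{Yellow, Green, Flashing, RedYellow, Red}

States satisfying green ∨ yellow: {Yellow, Green, Flashing, RedYellow, Red}.
States satisfying EG (green ∨ yellow): {Yellow, Green, Flashing, RedYellow, Red}.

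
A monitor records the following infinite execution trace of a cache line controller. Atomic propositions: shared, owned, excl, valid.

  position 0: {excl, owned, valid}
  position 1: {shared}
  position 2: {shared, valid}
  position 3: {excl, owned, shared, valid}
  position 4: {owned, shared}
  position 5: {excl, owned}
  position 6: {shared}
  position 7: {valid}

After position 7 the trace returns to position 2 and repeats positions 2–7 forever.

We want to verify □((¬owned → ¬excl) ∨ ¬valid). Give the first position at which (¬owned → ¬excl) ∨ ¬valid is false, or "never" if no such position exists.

never

(¬owned → ¬excl) ∨ ¬valid holds at every position 0..7, and those are all the positions the trace ever visits, so the invariant □((¬owned → ¬excl) ∨ ¬valid) is never violated.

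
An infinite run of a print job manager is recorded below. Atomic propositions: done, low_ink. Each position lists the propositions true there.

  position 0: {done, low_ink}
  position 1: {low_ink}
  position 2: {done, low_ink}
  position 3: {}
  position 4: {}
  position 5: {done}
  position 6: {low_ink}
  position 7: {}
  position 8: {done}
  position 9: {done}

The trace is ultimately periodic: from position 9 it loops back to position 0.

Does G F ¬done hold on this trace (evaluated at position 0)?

Holds

F ¬done holds at every position 0..9, and those are all positions ever visited, so G F ¬done holds.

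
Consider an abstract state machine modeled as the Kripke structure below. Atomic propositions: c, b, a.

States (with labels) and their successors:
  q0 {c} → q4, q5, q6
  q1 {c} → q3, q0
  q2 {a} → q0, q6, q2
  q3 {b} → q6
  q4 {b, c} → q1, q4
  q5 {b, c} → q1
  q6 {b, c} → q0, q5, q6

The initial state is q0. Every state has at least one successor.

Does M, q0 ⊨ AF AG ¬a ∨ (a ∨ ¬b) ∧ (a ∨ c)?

Yes

States satisfying AG ¬a: {q0, q1, q3, q4, q5, q6}.
States satisfying AF AG ¬a: {q0, q1, q3, q4, q5, q6}.
States satisfying ¬b: {q0, q1, q2}.
States satisfying a ∨ ¬b: {q0, q1, q2}.
States satisfying a ∨ c: {q0, q1, q2, q4, q5, q6}.
States satisfying (a ∨ ¬b) ∧ (a ∨ c): {q0, q1, q2}.
States satisfying AF AG ¬a ∨ (a ∨ ¬b) ∧ (a ∨ c): {q0, q1, q2, q3, q4, q5, q6}.
q0 ∈ Sat(AF AG ¬a ∨ (a ∨ ¬b) ∧ (a ∨ c)).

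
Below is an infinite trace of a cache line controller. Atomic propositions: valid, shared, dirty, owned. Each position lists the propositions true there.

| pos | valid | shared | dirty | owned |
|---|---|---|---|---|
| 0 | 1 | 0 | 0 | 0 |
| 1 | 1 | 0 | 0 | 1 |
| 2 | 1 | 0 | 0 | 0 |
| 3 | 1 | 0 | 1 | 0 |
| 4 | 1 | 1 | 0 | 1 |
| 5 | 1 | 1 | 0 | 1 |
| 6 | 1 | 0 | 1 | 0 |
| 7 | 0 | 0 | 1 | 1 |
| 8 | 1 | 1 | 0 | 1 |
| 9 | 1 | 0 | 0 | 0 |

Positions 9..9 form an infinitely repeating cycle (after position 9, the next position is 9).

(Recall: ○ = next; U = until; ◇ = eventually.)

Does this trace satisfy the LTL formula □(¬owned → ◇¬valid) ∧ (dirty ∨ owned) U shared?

No

¬owned → ◇¬valid must hold at every position from 0 onward. It fails at position 9, so □(¬owned → ◇¬valid) is false.
Positions where ¬owned holds: 0, 2, 3, 6, 9.
Check ◇¬valid at each: 0→ok, 2→ok, 3→ok, 6→ok, 9→fails.
Walking from position 0: at position 0, shared has not yet held and dirty ∨ owned fails, so (dirty ∨ owned) U shared is false.
At position 0: □(¬owned → ◇¬valid) is false; (dirty ∨ owned) U shared is false; so □(¬owned → ◇¬valid) ∧ (dirty ∨ owned) U shared is false.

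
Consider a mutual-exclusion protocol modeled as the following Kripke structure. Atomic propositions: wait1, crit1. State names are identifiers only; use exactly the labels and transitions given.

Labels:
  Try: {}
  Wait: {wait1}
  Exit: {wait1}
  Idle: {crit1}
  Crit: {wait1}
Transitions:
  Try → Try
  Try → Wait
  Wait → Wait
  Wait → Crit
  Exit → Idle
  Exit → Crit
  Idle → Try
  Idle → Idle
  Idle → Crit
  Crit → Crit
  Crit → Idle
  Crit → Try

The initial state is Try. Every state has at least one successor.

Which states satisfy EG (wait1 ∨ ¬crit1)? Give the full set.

{Try, Wait, Exit, Crit}

States satisfying wait1 ∨ ¬crit1: {Try, Wait, Exit, Crit}.
States satisfying EG (wait1 ∨ ¬crit1): {Try, Wait, Exit, Crit}.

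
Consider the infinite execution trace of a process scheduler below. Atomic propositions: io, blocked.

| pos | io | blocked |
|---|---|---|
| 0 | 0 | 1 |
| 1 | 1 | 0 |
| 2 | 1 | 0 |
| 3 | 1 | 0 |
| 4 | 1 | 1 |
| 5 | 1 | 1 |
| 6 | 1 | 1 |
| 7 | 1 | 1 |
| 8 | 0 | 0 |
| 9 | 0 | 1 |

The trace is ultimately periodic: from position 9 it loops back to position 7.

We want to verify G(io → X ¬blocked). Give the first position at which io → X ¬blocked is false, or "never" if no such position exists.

Check io → X ¬blocked at each position in order: 0 ✓, 1 ✓, 2 ✓.
At position 3 the labels are {io} and the next position 4 has {blocked, io}, so io → X ¬blocked is false there. This is the first violation.

3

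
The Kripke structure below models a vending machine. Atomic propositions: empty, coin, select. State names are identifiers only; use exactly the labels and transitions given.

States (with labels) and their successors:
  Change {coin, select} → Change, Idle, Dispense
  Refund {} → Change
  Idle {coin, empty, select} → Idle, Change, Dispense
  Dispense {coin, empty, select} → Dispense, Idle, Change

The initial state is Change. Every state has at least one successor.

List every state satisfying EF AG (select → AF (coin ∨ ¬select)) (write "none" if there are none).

States satisfying AG (select → AF (coin ∨ ¬select)): {Change, Refund, Idle, Dispense}.
States satisfying EF AG (select → AF (coin ∨ ¬select)): {Change, Refund, Idle, Dispense}.

{Change, Refund, Idle, Dispense}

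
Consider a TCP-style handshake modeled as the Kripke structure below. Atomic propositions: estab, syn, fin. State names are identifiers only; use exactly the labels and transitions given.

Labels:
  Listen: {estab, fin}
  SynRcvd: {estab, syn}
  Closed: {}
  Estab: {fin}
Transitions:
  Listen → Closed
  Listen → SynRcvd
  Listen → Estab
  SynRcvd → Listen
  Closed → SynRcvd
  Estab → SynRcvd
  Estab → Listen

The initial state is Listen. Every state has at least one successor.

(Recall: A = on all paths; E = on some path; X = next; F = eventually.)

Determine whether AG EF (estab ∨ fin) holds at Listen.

Satisfied

States satisfying EF (estab ∨ fin): {Listen, SynRcvd, Closed, Estab}.
States satisfying AG EF (estab ∨ fin): {Listen, SynRcvd, Closed, Estab}.
Every state reachable from Listen satisfies EF (estab ∨ fin).
Listen ∈ Sat(AG EF (estab ∨ fin)).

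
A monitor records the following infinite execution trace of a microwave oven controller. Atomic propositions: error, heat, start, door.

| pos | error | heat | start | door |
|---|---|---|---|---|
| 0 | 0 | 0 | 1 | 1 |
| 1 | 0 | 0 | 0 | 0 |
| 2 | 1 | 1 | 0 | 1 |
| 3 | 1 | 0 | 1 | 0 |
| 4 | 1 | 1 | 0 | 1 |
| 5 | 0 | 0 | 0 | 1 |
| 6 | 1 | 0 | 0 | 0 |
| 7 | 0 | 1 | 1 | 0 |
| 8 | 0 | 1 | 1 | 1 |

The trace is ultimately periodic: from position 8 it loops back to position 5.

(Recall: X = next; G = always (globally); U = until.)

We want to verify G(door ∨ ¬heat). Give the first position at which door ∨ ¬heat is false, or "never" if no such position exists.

Check door ∨ ¬heat at each position in order: 0 ✓, 1 ✓, 2 ✓, 3 ✓, 4 ✓, 5 ✓, 6 ✓.
At position 7 the labels are {heat, start}, so door ∨ ¬heat is false there. This is the first violation.

7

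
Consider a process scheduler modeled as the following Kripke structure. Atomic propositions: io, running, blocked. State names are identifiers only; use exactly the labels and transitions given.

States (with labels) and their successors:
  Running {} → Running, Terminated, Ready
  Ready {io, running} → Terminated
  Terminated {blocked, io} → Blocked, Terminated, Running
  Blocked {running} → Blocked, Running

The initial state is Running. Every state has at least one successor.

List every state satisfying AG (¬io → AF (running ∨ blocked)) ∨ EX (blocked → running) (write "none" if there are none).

{Running, Terminated, Blocked}

States satisfying ¬io → AF (running ∨ blocked): {Ready, Terminated, Blocked}.
States satisfying AG (¬io → AF (running ∨ blocked)): ∅.
States satisfying blocked → running: {Running, Ready, Blocked}.
States satisfying EX (blocked → running): {Running, Terminated, Blocked}.
States satisfying AG (¬io → AF (running ∨ blocked)) ∨ EX (blocked → running): {Running, Terminated, Blocked}.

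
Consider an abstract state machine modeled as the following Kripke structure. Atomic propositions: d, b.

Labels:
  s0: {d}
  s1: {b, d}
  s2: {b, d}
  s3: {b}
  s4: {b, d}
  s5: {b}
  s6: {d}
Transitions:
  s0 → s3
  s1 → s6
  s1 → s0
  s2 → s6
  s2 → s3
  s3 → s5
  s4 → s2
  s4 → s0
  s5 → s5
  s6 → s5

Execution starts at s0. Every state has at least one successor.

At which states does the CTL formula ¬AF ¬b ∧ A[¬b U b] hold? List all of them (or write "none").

States satisfying ¬b: {s0, s6}.
States satisfying AF ¬b: {s0, s1, s6}.
States satisfying ¬AF ¬b: {s2, s3, s4, s5}.
States satisfying b: {s1, s2, s3, s4, s5}.
States satisfying A[¬b U b]: {s0, s1, s2, s3, s4, s5, s6}.
States satisfying ¬AF ¬b ∧ A[¬b U b]: {s2, s3, s4, s5}.

{s2, s3, s4, s5}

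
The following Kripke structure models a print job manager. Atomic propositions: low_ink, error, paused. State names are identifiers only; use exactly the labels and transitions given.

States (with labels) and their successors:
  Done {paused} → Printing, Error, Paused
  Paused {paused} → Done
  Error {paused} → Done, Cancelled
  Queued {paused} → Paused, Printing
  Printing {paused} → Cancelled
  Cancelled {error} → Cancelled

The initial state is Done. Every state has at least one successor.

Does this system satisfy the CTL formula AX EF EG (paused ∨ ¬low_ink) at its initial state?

States satisfying EF EG (paused ∨ ¬low_ink): {Done, Paused, Error, Queued, Printing, Cancelled}.
States satisfying AX EF EG (paused ∨ ¬low_ink): {Done, Paused, Error, Queued, Printing, Cancelled}.
Done ∈ Sat(AX EF EG (paused ∨ ¬low_ink)).

Satisfied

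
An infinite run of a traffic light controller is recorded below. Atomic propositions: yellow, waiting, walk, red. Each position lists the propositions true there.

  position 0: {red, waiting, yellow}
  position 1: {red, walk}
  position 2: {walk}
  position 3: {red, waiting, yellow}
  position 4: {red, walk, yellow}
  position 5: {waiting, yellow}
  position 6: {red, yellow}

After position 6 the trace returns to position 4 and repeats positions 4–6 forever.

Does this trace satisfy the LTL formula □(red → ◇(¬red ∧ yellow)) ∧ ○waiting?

Does not hold

red → ◇(¬red ∧ yellow) holds at every position 0..6, and those are all positions ever visited, so □(red → ◇(¬red ∧ yellow)) holds.
Positions where red holds: 0, 1, 3, 4, 6.
Check ◇(¬red ∧ yellow) at each: 0→ok, 1→ok, 3→ok, 4→ok, 6→ok.
The position after 0 is 1; waiting is false there.
At position 0: □(red → ◇(¬red ∧ yellow)) is true; ○waiting is false; so □(red → ◇(¬red ∧ yellow)) ∧ ○waiting is false.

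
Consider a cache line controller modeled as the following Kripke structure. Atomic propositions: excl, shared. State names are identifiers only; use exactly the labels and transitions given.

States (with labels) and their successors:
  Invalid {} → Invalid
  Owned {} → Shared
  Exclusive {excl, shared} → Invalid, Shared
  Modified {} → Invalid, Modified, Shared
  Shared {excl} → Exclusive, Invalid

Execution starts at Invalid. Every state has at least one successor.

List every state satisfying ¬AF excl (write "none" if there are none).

States satisfying excl: {Exclusive, Shared}.
States satisfying AF excl: {Owned, Exclusive, Shared}.
States satisfying ¬AF excl: {Invalid, Modified}.

{Invalid, Modified}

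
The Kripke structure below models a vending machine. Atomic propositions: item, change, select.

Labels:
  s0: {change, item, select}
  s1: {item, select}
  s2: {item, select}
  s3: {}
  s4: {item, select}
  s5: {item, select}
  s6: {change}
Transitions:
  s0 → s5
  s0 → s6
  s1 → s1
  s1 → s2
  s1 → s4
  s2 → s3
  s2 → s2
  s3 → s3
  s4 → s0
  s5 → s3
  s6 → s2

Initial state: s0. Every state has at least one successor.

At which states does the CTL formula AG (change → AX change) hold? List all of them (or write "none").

States satisfying change → AX change: {s1, s2, s3, s4, s5}.
States satisfying AG (change → AX change): {s2, s3, s5}.

{s2, s3, s5}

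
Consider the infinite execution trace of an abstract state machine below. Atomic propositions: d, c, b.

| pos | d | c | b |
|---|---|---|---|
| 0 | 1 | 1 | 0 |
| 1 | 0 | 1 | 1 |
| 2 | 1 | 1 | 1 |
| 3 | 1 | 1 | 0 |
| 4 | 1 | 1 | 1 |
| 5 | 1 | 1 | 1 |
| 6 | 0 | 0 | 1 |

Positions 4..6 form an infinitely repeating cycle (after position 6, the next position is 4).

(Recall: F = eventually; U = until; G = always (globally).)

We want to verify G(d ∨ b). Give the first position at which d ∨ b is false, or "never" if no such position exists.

d ∨ b holds at every position 0..6, and those are all the positions the trace ever visits, so the invariant G(d ∨ b) is never violated.

never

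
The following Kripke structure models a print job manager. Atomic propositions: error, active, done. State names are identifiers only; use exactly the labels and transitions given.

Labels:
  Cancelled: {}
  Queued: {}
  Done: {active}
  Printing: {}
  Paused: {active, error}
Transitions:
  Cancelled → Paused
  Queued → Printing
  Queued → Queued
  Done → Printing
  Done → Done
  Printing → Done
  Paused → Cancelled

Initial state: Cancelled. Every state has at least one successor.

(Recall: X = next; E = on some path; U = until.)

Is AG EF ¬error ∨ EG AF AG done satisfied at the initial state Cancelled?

States satisfying EF ¬error: {Cancelled, Queued, Done, Printing, Paused}.
States satisfying AG EF ¬error: {Cancelled, Queued, Done, Printing, Paused}.
States satisfying AF AG done: ∅.
States satisfying EG AF AG done: ∅.
States satisfying AG EF ¬error ∨ EG AF AG done: {Cancelled, Queued, Done, Printing, Paused}.
Cancelled ∈ Sat(AG EF ¬error ∨ EG AF AG done).

Satisfied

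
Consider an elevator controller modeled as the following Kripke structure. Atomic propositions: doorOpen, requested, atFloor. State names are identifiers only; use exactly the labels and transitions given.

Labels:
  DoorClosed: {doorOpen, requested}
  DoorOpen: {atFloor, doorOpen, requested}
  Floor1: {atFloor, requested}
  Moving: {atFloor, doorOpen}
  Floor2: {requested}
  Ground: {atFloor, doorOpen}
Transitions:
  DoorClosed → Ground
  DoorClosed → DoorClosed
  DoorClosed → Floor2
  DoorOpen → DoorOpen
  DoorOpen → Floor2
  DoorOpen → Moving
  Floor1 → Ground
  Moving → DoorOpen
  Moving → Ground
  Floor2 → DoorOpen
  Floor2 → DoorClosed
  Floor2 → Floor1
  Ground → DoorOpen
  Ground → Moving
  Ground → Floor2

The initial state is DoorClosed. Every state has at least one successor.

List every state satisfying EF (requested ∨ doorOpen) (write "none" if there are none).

States satisfying requested ∨ doorOpen: {DoorClosed, DoorOpen, Floor1, Moving, Floor2, Ground}.
States satisfying EF (requested ∨ doorOpen): {DoorClosed, DoorOpen, Floor1, Moving, Floor2, Ground}.

{DoorClosed, DoorOpen, Floor1, Moving, Floor2, Ground}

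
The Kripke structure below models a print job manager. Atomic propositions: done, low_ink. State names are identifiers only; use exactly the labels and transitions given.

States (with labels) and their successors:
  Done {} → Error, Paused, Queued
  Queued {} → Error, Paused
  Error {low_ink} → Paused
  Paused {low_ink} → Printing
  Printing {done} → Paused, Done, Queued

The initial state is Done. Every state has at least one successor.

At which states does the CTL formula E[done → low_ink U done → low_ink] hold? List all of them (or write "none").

{Done, Queued, Error, Paused}

States satisfying done → low_ink: {Done, Queued, Error, Paused}.
States satisfying E[done → low_ink U done → low_ink]: {Done, Queued, Error, Paused}.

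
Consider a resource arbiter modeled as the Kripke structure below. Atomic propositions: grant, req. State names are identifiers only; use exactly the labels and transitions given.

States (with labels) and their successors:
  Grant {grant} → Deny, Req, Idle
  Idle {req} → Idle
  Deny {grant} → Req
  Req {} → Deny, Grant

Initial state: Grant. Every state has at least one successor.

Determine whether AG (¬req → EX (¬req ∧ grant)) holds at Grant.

States satisfying ¬req → EX (¬req ∧ grant): {Grant, Idle, Req}.
States satisfying AG (¬req → EX (¬req ∧ grant)): {Idle}.
Deny is reachable from Grant and violates ¬req → EX (¬req ∧ grant), so AG fails at Grant.
Grant ∉ Sat(AG (¬req → EX (¬req ∧ grant))).

Does not hold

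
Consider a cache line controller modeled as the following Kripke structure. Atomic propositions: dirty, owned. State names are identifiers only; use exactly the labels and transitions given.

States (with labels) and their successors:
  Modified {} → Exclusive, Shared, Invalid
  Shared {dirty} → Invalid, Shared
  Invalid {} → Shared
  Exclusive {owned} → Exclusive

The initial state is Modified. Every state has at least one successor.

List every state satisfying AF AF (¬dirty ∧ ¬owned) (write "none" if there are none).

States satisfying AF (¬dirty ∧ ¬owned): {Modified, Invalid}.
States satisfying AF AF (¬dirty ∧ ¬owned): {Modified, Invalid}.

{Modified, Invalid}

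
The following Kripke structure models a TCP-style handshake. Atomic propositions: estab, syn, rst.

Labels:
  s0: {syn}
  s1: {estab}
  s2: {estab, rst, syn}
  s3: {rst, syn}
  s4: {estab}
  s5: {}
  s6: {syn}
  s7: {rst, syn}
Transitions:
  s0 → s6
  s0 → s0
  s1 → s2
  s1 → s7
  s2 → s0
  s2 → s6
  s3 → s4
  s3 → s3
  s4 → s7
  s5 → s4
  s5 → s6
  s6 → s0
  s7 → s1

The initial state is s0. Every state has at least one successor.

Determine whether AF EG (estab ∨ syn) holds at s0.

Holds

States satisfying EG (estab ∨ syn): {s0, s1, s2, s3, s4, s6, s7}.
States satisfying AF EG (estab ∨ syn): {s0, s1, s2, s3, s4, s5, s6, s7}.
s0 ∈ Sat(AF EG (estab ∨ syn)).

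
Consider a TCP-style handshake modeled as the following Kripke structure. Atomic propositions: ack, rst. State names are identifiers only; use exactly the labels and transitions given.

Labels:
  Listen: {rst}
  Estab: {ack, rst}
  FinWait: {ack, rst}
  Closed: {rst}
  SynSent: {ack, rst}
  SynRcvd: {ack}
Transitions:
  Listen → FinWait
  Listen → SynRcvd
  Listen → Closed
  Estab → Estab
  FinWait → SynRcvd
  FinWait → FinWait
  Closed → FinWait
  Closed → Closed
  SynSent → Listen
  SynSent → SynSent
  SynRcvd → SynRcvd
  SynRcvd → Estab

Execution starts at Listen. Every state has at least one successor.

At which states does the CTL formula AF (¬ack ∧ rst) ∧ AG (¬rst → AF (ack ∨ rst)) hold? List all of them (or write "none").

{Listen, Closed}

States satisfying ¬ack ∧ rst: {Listen, Closed}.
States satisfying AF (¬ack ∧ rst): {Listen, Closed}.
States satisfying ¬rst → AF (ack ∨ rst): {Listen, Estab, FinWait, Closed, SynSent, SynRcvd}.
States satisfying AG (¬rst → AF (ack ∨ rst)): {Listen, Estab, FinWait, Closed, SynSent, SynRcvd}.
States satisfying AF (¬ack ∧ rst) ∧ AG (¬rst → AF (ack ∨ rst)): {Listen, Closed}.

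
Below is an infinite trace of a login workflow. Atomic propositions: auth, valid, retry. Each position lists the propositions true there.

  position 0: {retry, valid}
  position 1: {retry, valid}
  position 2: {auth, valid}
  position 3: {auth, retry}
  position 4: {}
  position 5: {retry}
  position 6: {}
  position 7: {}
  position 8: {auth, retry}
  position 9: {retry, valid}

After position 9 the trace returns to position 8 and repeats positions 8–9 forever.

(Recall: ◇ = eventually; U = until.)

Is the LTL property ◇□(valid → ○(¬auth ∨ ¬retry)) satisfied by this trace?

□(valid → ○(¬auth ∨ ¬retry)) is false at every position 0..9, so it never becomes true and ◇□(valid → ○(¬auth ∨ ¬retry)) fails.

Does not hold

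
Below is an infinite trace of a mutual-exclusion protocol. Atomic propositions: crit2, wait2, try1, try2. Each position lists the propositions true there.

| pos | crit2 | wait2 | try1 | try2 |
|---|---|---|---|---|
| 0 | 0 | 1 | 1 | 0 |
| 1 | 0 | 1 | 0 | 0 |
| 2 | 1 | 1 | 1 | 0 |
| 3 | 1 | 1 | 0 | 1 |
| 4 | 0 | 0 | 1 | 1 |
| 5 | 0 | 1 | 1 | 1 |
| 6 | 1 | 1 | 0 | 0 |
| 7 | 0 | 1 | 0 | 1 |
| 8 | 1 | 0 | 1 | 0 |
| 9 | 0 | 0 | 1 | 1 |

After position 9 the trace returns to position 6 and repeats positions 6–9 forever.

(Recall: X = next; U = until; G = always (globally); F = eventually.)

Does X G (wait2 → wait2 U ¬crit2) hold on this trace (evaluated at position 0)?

Holds

The position after 0 is 1; G (wait2 → wait2 U ¬crit2) is true there.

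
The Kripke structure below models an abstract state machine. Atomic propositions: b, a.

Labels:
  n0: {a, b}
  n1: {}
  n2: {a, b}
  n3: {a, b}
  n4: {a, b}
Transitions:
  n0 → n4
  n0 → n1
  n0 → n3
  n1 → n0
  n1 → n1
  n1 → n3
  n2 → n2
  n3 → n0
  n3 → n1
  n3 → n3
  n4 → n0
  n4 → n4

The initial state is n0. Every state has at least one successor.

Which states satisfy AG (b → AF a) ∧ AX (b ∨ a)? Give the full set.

{n2, n4}

States satisfying b → AF a: {n0, n1, n2, n3, n4}.
States satisfying AG (b → AF a): {n0, n1, n2, n3, n4}.
States satisfying b ∨ a: {n0, n2, n3, n4}.
States satisfying AX (b ∨ a): {n2, n4}.
States satisfying AG (b → AF a) ∧ AX (b ∨ a): {n2, n4}.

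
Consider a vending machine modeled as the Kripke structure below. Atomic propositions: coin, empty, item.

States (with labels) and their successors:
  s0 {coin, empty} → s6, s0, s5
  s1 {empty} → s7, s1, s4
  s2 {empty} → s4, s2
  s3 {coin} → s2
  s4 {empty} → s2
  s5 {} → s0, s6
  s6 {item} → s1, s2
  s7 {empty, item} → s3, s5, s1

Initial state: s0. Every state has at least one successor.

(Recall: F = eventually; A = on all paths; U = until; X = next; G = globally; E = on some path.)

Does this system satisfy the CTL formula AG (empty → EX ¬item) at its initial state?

States satisfying empty → EX ¬item: {s0, s1, s2, s3, s4, s5, s6, s7}.
States satisfying AG (empty → EX ¬item): {s0, s1, s2, s3, s4, s5, s6, s7}.
Every state reachable from s0 satisfies empty → EX ¬item.
s0 ∈ Sat(AG (empty → EX ¬item)).

Yes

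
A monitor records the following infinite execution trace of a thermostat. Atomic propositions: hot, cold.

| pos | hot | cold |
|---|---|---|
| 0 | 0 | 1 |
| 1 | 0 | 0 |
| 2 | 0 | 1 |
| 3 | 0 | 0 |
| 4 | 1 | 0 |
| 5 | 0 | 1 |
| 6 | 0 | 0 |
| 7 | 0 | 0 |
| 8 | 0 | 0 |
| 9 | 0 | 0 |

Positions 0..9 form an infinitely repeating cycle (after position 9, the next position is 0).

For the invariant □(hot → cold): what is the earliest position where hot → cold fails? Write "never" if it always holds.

4

Check hot → cold at each position in order: 0 ✓, 1 ✓, 2 ✓, 3 ✓.
At position 4 the labels are {hot}, so hot → cold is false there. This is the first violation.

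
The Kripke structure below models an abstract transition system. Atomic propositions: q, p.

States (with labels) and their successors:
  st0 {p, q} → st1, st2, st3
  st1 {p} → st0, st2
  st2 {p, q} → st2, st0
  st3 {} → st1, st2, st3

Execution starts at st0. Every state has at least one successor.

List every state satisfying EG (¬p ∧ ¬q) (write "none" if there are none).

{st3}

States satisfying ¬p ∧ ¬q: {st3}.
States satisfying EG (¬p ∧ ¬q): {st3}.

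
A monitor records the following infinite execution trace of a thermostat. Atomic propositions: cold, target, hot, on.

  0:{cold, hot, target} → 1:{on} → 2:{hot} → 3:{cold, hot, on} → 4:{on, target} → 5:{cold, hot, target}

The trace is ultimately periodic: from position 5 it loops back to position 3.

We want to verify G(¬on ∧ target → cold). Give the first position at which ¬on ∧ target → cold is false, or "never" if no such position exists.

¬on ∧ target → cold holds at every position 0..5, and those are all the positions the trace ever visits, so the invariant G(¬on ∧ target → cold) is never violated.

never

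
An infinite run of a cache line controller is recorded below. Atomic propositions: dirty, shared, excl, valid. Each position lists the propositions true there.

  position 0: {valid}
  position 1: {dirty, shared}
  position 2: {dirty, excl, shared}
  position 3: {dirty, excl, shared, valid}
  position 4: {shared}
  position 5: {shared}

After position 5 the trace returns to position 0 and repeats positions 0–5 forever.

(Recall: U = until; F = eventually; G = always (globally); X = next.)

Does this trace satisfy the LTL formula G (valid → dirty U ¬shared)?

Does not hold

valid → dirty U ¬shared must hold at every position from 0 onward. It fails at position 3, so G (valid → dirty U ¬shared) is false.
Positions where valid holds: 0, 3.
Check dirty U ¬shared at each: 0→ok, 3→fails.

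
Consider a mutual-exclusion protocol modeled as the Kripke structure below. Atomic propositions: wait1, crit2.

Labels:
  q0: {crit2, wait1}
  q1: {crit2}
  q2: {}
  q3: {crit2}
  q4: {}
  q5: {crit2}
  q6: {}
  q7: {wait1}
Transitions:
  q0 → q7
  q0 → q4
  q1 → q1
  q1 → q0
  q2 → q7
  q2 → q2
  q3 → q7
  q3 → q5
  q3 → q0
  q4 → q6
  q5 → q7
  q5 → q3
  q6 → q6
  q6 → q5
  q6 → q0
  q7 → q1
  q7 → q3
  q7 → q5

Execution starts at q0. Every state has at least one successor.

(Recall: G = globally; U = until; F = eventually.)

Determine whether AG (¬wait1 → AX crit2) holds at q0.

States satisfying ¬wait1 → AX crit2: {q0, q1, q7}.
States satisfying AG (¬wait1 → AX crit2): ∅.
q3 is reachable from q0 and violates ¬wait1 → AX crit2, so AG fails at q0.
q0 ∉ Sat(AG (¬wait1 → AX crit2)).

Does not hold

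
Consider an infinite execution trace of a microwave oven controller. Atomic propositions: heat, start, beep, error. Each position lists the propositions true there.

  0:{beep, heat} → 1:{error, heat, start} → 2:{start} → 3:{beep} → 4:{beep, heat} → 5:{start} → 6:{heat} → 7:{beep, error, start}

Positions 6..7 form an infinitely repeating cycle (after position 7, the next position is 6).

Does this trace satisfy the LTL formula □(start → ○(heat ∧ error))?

start → ○(heat ∧ error) must hold at every position from 0 onward. It fails at position 1, so □(start → ○(heat ∧ error)) is false.
Positions where start holds: 1, 2, 5, 7.
Check ○(heat ∧ error) at each: 1→fails, 2→fails, 5→fails, 7→fails.

Violated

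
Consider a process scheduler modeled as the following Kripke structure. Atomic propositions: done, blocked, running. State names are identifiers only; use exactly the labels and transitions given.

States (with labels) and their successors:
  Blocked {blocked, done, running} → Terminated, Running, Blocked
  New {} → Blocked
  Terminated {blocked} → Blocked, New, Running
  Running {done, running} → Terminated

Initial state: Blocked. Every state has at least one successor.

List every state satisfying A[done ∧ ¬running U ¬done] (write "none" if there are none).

{New, Terminated}

States satisfying done ∧ ¬running: ∅.
States satisfying ¬done: {New, Terminated}.
States satisfying A[done ∧ ¬running U ¬done]: {New, Terminated}.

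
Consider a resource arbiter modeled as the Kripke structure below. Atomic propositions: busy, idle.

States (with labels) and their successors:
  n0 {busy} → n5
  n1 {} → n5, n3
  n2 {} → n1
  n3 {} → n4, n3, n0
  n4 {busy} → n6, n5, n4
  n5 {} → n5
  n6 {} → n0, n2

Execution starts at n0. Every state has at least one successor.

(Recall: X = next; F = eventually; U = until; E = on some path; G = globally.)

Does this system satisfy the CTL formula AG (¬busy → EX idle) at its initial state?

States satisfying ¬busy → EX idle: {n0, n4}.
States satisfying AG (¬busy → EX idle): ∅.
n5 is reachable from n0 and violates ¬busy → EX idle, so AG fails at n0.
n0 ∉ Sat(AG (¬busy → EX idle)).

Does not hold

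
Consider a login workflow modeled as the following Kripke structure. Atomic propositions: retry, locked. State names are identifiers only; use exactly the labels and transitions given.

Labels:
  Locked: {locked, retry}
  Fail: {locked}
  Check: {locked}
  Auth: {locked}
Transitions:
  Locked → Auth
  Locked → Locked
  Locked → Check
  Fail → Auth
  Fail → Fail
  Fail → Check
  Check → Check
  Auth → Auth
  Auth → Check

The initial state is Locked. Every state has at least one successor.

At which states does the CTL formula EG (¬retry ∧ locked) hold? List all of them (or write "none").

States satisfying ¬retry ∧ locked: {Fail, Check, Auth}.
States satisfying EG (¬retry ∧ locked): {Fail, Check, Auth}.

{Fail, Check, Auth}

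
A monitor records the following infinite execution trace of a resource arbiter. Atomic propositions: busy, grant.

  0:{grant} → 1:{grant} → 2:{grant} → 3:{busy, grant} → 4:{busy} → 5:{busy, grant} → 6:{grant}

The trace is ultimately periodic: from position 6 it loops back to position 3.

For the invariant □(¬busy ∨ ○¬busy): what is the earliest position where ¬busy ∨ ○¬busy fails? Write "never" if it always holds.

3

Check ¬busy ∨ ○¬busy at each position in order: 0 ✓, 1 ✓, 2 ✓.
At position 3 the labels are {busy, grant} and the next position 4 has {busy}, so ¬busy ∨ ○¬busy is false there. This is the first violation.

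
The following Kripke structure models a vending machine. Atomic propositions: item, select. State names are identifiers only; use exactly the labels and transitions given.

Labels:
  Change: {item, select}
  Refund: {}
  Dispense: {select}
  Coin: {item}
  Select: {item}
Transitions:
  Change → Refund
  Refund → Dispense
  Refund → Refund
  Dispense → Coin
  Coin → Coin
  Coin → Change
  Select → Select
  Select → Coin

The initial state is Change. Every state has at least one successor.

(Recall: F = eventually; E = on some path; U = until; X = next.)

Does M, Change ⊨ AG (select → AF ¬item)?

States satisfying select → AF ¬item: {Change, Refund, Dispense, Coin, Select}.
States satisfying AG (select → AF ¬item): {Change, Refund, Dispense, Coin, Select}.
Every state reachable from Change satisfies select → AF ¬item.
Change ∈ Sat(AG (select → AF ¬item)).

Satisfied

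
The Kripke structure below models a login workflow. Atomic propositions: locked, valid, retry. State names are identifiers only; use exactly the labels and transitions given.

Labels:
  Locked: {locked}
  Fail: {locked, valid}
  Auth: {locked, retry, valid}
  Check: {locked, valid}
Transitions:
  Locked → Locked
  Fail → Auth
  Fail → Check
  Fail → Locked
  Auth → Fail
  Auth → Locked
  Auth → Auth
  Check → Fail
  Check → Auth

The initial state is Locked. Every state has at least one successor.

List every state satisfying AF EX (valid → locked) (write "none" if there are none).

States satisfying EX (valid → locked): {Locked, Fail, Auth, Check}.
States satisfying AF EX (valid → locked): {Locked, Fail, Auth, Check}.

{Locked, Fail, Auth, Check}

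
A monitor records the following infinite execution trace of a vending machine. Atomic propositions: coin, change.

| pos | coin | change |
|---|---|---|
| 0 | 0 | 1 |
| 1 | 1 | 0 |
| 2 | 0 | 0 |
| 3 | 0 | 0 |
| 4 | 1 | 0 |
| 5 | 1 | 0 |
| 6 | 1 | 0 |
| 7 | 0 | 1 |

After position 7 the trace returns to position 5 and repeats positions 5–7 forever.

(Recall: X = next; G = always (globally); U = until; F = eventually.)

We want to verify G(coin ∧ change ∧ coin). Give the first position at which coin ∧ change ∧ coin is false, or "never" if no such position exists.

At position 0 the labels are {change}, so coin ∧ change ∧ coin is false there. This is the first violation.

0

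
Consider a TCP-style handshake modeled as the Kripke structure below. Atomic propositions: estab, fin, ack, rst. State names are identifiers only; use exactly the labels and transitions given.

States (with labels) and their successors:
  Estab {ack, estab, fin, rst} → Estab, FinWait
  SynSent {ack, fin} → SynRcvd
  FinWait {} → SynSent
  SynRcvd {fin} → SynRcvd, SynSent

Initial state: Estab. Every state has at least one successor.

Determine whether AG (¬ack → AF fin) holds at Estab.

Holds

States satisfying ¬ack → AF fin: {Estab, SynSent, FinWait, SynRcvd}.
States satisfying AG (¬ack → AF fin): {Estab, SynSent, FinWait, SynRcvd}.
Every state reachable from Estab satisfies ¬ack → AF fin.
Estab ∈ Sat(AG (¬ack → AF fin)).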